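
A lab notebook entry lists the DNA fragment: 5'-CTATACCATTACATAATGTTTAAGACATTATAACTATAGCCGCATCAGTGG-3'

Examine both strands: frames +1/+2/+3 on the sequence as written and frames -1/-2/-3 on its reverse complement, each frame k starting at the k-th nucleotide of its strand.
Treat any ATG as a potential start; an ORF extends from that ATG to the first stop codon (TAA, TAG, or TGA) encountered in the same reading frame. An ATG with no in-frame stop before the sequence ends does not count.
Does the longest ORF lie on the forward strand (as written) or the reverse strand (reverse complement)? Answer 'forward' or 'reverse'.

forward

Reverse complement (5'→3'): CCACTGATGCGGCTATAGTTATAATGTCTTAAACATTATGTAATGGTATAG
Frame +1: CTA TAC CAT TAC ATA ATG TTT AAG ACA TTA TAA CTA TAG CCG CAT CAG TGG — ATG at 16, stop TAA at 31 → 18 nt.
Frame +2: TAT ACC ATT ACA TAA TGT TTA AGA CAT TAT AAC TAT AGC CGC ATC AGT — no ATG→stop ORF.
Frame +3: ATA CCA TTA CAT AAT GTT TAA GAC ATT ATA ACT ATA GCC GCA TCA GTG — no ATG→stop ORF.
Frame -1: CCA CTG ATG CGG CTA TAG TTA TAA TGT CTT AAA CAT TAT GTA ATG GTA TAG — ATG at 7, stop TAG at 16 → 12 nt; ATG at 43, stop TAG at 49 → 9 nt.
Frame -2: CAC TGA TGC GGC TAT AGT TAT AAT GTC TTA AAC ATT ATG TAA TGG TAT — ATG at 38, stop TAA at 41 → 6 nt.
Frame -3: ACT GAT GCG GCT ATA GTT ATA ATG TCT TAA ACA TTA TGT AAT GGT ATA — ATG at 24, stop TAA at 30 → 9 nt.
Forward-strand max 18 nt; reverse-strand max 12 nt. The forward strand has the longer ORF.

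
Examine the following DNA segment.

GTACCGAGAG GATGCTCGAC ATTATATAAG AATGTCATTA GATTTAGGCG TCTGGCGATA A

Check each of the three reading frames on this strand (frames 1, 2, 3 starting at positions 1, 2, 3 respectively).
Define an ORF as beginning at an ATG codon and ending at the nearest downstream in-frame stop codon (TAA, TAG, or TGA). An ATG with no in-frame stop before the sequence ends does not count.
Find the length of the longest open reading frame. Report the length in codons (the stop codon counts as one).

Frame 1: GTA CCG AGA GGA TGC TCG ACA TTA TAT AAG AAT GTC ATT AGA TTT AGG CGT CTG GCG ATA — no ATG→stop ORF.
Frame 2: TAC CGA GAG GAT GCT CGA CAT TAT ATA AGA ATG TCA TTA GAT TTA GGC GTC TGG CGA TAA — ATG at 32, stop TAA at 59 → 30 nt.
Frame 3: ACC GAG AGG ATG CTC GAC ATT ATA TAA GAA TGT CAT TAG ATT TAG GCG TCT GGC GAT — ATG at 12, stop TAA at 27 → 18 nt.
Longest: frame 2, positions 32–61, 30 nt = 10 codons = 9 aa. → 10 codons.

10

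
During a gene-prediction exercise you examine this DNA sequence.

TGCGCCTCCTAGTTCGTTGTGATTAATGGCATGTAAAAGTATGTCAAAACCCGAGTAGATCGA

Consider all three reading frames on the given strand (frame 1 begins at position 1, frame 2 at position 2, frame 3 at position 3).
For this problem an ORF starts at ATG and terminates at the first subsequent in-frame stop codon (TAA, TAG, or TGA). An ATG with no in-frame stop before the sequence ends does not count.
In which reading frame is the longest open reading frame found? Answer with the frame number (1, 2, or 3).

2

Frame 1: TGC GCC TCC TAG TTC GTT GTG ATT AAT GGC ATG TAA AAG TAT GTC AAA ACC CGA GTA GAT CGA — ATG at 31, stop TAA at 34 → 6 nt.
Frame 2: GCG CCT CCT AGT TCG TTG TGA TTA ATG GCA TGT AAA AGT ATG TCA AAA CCC GAG TAG ATC — ATG at 26, stop TAG at 56 → 33 nt; ATG at 41, stop TAG at 56 → 18 nt.
Frame 3: CGC CTC CTA GTT CGT TGT GAT TAA TGG CAT GTA AAA GTA TGT CAA AAC CCG AGT AGA TCG — no ATG→stop ORF.
Longest ORF is 33 nt in frame 2 (positions 26–58).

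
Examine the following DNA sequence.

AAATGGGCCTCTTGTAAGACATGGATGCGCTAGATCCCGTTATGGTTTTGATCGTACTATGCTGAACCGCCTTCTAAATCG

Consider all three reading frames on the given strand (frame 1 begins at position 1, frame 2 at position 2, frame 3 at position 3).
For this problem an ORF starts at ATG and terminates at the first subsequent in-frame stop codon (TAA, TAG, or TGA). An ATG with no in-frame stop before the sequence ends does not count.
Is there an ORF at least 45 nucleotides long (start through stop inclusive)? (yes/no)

Frame 1: AAA TGG GCC TCT TGT AAG ACA TGG ATG CGC TAG ATC CCG TTA TGG TTT TGA TCG TAC TAT GCT GAA CCG CCT TCT AAA TCG — ATG at 25, stop TAG at 31 → 9 nt.
Frame 2: AAT GGG CCT CTT GTA AGA CAT GGA TGC GCT AGA TCC CGT TAT GGT TTT GAT CGT ACT ATG CTG AAC CGC CTT CTA AAT — no ATG→stop ORF.
Frame 3: ATG GGC CTC TTG TAA GAC ATG GAT GCG CTA GAT CCC GTT ATG GTT TTG ATC GTA CTA TGC TGA ACC GCC TTC TAA ATC — ATG at 3, stop TAA at 15 → 15 nt; ATG at 21, stop TGA at 63 → 45 nt; ATG at 42, stop TGA at 63 → 24 nt.
Frame 3 has an ORF of 45 nucleotides (positions 21–65) ≥ 45, so yes.

yes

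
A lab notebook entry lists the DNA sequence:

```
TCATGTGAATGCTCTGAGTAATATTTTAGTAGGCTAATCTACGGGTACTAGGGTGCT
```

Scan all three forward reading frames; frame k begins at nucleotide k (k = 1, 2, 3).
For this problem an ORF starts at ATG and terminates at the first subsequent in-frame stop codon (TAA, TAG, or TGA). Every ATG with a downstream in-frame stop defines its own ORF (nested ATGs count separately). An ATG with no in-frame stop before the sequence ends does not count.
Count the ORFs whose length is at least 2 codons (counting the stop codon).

2

Frame 1: TCA TGT GAA TGC TCT GAG TAA TAT TTT AGT AGG CTA ATC TAC GGG TAC TAG GGT GCT — no ATG→stop ORF.
Frame 2: CAT GTG AAT GCT CTG AGT AAT ATT TTA GTA GGC TAA TCT ACG GGT ACT AGG GTG — no ATG→stop ORF.
Frame 3: ATG TGA ATG CTC TGA GTA ATA TTT TAG TAG GCT AAT CTA CGG GTA CTA GGG TGC — ATG at 3, stop TGA at 6 → 6 nt; ATG at 9, stop TGA at 15 → 9 nt.
ORFs ≥ 2 codons: frame 3 3–8 (2 codons), frame 3 9–17 (3 codons). Count = 2.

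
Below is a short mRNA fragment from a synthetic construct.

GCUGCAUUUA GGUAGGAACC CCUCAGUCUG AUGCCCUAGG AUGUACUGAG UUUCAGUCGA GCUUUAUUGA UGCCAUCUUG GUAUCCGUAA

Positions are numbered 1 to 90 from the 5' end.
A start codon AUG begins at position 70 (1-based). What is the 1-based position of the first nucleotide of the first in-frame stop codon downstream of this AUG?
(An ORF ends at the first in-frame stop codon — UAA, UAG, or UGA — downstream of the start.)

88

Codons from position 70: AUG (70–72), CCA (73–75), UCU (76–78), UGG (79–81), UAU (82–84), CCG (85–87), UAA (88–90).
UAA is a stop codon; it begins at position 88.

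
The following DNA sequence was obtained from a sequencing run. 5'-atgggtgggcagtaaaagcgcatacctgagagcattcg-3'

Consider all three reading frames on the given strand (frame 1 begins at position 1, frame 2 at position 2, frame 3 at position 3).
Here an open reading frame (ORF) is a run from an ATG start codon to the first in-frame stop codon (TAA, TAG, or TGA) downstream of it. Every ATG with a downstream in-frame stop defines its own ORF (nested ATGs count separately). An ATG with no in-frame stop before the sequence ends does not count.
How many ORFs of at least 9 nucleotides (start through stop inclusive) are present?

Frame 1: ATG GGT GGG CAG TAA AAG CGC ATA CCT GAG AGC ATT — ATG at 1, stop TAA at 13 → 15 nt.
Frame 2: TGG GTG GGC AGT AAA AGC GCA TAC CTG AGA GCA TTC — no ATG→stop ORF.
Frame 3: GGG TGG GCA GTA AAA GCG CAT ACC TGA GAG CAT TCG — no ATG→stop ORF.
ORFs ≥ 9 nucleotides: frame 1 1–15 (15 nucleotides). Count = 1.

1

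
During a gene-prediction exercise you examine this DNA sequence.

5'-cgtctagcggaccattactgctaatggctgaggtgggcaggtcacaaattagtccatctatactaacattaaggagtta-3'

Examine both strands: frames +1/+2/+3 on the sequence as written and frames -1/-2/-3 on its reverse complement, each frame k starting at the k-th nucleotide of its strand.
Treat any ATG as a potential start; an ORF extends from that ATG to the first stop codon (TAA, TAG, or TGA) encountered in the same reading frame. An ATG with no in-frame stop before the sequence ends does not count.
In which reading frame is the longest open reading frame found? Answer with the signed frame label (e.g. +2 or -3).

Reverse complement (5'→3'): TAACTCCTTAATGTTAGTATAGATGGACTAATTTGTGACCTGCCCACCTCAGCCATTAGCAGTAATGGTCCGCTAGACG
Frame +1: CGT CTA GCG GAC CAT TAC TGC TAA TGG CTG AGG TGG GCA GGT CAC AAA TTA GTC CAT CTA TAC TAA CAT TAA GGA GTT — no ATG→stop ORF.
Frame +2: GTC TAG CGG ACC ATT ACT GCT AAT GGC TGA GGT GGG CAG GTC ACA AAT TAG TCC ATC TAT ACT AAC ATT AAG GAG TTA — no ATG→stop ORF.
Frame +3: TCT AGC GGA CCA TTA CTG CTA ATG GCT GAG GTG GGC AGG TCA CAA ATT AGT CCA TCT ATA CTA ACA TTA AGG AGT — no ATG→stop ORF.
Frame -1: TAA CTC CTT AAT GTT AGT ATA GAT GGA CTA ATT TGT GAC CTG CCC ACC TCA GCC ATT AGC AGT AAT GGT CCG CTA GAC — no ATG→stop ORF.
Frame -2: AAC TCC TTA ATG TTA GTA TAG ATG GAC TAA TTT GTG ACC TGC CCA CCT CAG CCA TTA GCA GTA ATG GTC CGC TAG ACG — ATG at 11, stop TAG at 20 → 12 nt; ATG at 23, stop TAA at 29 → 9 nt; ATG at 65, stop TAG at 74 → 12 nt.
Frame -3: ACT CCT TAA TGT TAG TAT AGA TGG ACT AAT TTG TGA CCT GCC CAC CTC AGC CAT TAG CAG TAA TGG TCC GCT AGA — no ATG→stop ORF.
Longest ORF is 12 nt in frame -2 (positions 11–22).

-2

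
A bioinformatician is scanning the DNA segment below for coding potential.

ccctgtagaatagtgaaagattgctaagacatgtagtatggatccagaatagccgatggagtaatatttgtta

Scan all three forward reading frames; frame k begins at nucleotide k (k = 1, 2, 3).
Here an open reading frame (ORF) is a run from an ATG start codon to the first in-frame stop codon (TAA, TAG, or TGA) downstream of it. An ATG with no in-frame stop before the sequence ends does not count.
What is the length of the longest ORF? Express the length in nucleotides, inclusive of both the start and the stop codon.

Frame 1: CCC TGT AGA ATA GTG AAA GAT TGC TAA GAC ATG TAG TAT GGA TCC AGA ATA GCC GAT GGA GTA ATA TTT GTT — ATG at 31, stop TAG at 34 → 6 nt.
Frame 2: CCT GTA GAA TAG TGA AAG ATT GCT AAG ACA TGT AGT ATG GAT CCA GAA TAG CCG ATG GAG TAA TAT TTG TTA — ATG at 38, stop TAG at 50 → 15 nt; ATG at 56, stop TAA at 62 → 9 nt.
Frame 3: CTG TAG AAT AGT GAA AGA TTG CTA AGA CAT GTA GTA TGG ATC CAG AAT AGC CGA TGG AGT AAT ATT TGT — no ATG→stop ORF.
Longest: frame 2, positions 38–52, 15 nt = 5 codons = 4 aa. → 15 nucleotides.

15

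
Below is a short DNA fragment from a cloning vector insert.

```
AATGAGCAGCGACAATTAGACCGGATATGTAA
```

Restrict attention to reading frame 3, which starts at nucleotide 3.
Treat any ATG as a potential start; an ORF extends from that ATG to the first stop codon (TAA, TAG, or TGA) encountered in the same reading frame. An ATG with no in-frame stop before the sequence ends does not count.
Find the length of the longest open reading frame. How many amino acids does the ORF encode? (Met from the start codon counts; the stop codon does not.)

1

Frame 3: TGA GCA GCG ACA ATT AGA CCG GAT ATG TAA — ATG at 27, stop TAA at 30 → 6 nt.
Longest: frame 3, positions 27–32, 6 nt = 2 codons = 1 aa. → 1 amino acids.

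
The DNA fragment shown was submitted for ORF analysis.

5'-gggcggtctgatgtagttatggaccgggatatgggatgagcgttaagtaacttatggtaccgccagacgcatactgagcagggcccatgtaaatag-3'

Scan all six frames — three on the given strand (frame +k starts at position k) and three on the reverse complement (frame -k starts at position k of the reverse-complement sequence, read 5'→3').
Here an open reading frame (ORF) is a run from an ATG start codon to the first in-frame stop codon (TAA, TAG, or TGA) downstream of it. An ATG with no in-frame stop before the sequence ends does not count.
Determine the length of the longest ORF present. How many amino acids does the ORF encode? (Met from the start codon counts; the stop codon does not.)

Reverse complement (5'→3'): CTATTTACATGGGCCCTGCTCAGTATGCGTCTGGCGGTACCATAAGTTACTTAACGCTCATCCCATATCCCGGTCCATAACTACATCAGACCGCCC
Frame +1: GGG CGG TCT GAT GTA GTT ATG GAC CGG GAT ATG GGA TGA GCG TTA AGT AAC TTA TGG TAC CGC CAG ACG CAT ACT GAG CAG GGC CCA TGT AAA TAG — ATG at 19, stop TGA at 37 → 21 nt; ATG at 31, stop TGA at 37 → 9 nt.
Frame +2: GGC GGT CTG ATG TAG TTA TGG ACC GGG ATA TGG GAT GAG CGT TAA GTA ACT TAT GGT ACC GCC AGA CGC ATA CTG AGC AGG GCC CAT GTA AAT — ATG at 11, stop TAG at 14 → 6 nt.
Frame +3: GCG GTC TGA TGT AGT TAT GGA CCG GGA TAT GGG ATG AGC GTT AAG TAA CTT ATG GTA CCG CCA GAC GCA TAC TGA GCA GGG CCC ATG TAA ATA — ATG at 36, stop TAA at 48 → 15 nt; ATG at 54, stop TGA at 75 → 24 nt; ATG at 87, stop TAA at 90 → 6 nt.
Frame -1: CTA TTT ACA TGG GCC CTG CTC AGT ATG CGT CTG GCG GTA CCA TAA GTT ACT TAA CGC TCA TCC CAT ATC CCG GTC CAT AAC TAC ATC AGA CCG CCC — ATG at 25, stop TAA at 43 → 21 nt.
Frame -2: TAT TTA CAT GGG CCC TGC TCA GTA TGC GTC TGG CGG TAC CAT AAG TTA CTT AAC GCT CAT CCC ATA TCC CGG TCC ATA ACT ACA TCA GAC CGC — no ATG→stop ORF.
Frame -3: ATT TAC ATG GGC CCT GCT CAG TAT GCG TCT GGC GGT ACC ATA AGT TAC TTA ACG CTC ATC CCA TAT CCC GGT CCA TAA CTA CAT CAG ACC GCC — ATG at 9, stop TAA at 78 → 72 nt.
Longest: frame -3, positions 9–80, 72 nt = 24 codons = 23 aa. → 23 amino acids.

23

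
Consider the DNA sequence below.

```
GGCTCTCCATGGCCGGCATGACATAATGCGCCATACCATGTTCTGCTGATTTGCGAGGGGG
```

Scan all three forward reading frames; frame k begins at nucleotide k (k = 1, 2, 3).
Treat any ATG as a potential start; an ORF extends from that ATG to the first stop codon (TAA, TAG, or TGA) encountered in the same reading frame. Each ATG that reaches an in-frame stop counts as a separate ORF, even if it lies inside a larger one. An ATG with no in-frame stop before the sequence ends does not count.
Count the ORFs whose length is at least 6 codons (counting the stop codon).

Frame 1: GGC TCT CCA TGG CCG GCA TGA CAT AAT GCG CCA TAC CAT GTT CTG CTG ATT TGC GAG GGG — no ATG→stop ORF.
Frame 2: GCT CTC CAT GGC CGG CAT GAC ATA ATG CGC CAT ACC ATG TTC TGC TGA TTT GCG AGG GGG — ATG at 26, stop TGA at 47 → 24 nt; ATG at 38, stop TGA at 47 → 12 nt.
Frame 3: CTC TCC ATG GCC GGC ATG ACA TAA TGC GCC ATA CCA TGT TCT GCT GAT TTG CGA GGG — ATG at 9, stop TAA at 24 → 18 nt; ATG at 18, stop TAA at 24 → 9 nt.
ORFs ≥ 6 codons: frame 2 26–49 (8 codons), frame 3 9–26 (6 codons). Count = 2.

2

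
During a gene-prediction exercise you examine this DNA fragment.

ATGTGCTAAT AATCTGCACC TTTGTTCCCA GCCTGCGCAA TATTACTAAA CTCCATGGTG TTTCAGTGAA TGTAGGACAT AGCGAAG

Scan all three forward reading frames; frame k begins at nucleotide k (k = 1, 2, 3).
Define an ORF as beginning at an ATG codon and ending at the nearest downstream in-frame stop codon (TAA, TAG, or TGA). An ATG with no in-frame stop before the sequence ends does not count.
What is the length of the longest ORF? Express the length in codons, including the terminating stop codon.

5

Frame 1: ATG TGC TAA TAA TCT GCA CCT TTG TTC CCA GCC TGC GCA ATA TTA CTA AAC TCC ATG GTG TTT CAG TGA ATG TAG GAC ATA GCG AAG — ATG at 1, stop TAA at 7 → 9 nt; ATG at 55, stop TGA at 67 → 15 nt; ATG at 70, stop TAG at 73 → 6 nt.
Frame 2: TGT GCT AAT AAT CTG CAC CTT TGT TCC CAG CCT GCG CAA TAT TAC TAA ACT CCA TGG TGT TTC AGT GAA TGT AGG ACA TAG CGA — no ATG→stop ORF.
Frame 3: GTG CTA ATA ATC TGC ACC TTT GTT CCC AGC CTG CGC AAT ATT ACT AAA CTC CAT GGT GTT TCA GTG AAT GTA GGA CAT AGC GAA — no ATG→stop ORF.
Longest: frame 1, positions 55–69, 15 nt = 5 codons = 4 aa. → 5 codons.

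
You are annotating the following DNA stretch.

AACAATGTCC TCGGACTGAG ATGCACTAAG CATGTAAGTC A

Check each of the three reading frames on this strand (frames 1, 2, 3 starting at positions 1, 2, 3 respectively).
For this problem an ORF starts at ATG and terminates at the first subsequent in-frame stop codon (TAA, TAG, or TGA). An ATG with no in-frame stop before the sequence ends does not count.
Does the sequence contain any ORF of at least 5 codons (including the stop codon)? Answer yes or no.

Frame 1: AAC AAT GTC CTC GGA CTG AGA TGC ACT AAG CAT GTA AGT — no ATG→stop ORF.
Frame 2: ACA ATG TCC TCG GAC TGA GAT GCA CTA AGC ATG TAA GTC — ATG at 5, stop TGA at 17 → 15 nt; ATG at 32, stop TAA at 35 → 6 nt.
Frame 3: CAA TGT CCT CGG ACT GAG ATG CAC TAA GCA TGT AAG TCA — ATG at 21, stop TAA at 27 → 9 nt.
Frame 2 has an ORF of 5 codons (positions 5–19) ≥ 5, so yes.

yes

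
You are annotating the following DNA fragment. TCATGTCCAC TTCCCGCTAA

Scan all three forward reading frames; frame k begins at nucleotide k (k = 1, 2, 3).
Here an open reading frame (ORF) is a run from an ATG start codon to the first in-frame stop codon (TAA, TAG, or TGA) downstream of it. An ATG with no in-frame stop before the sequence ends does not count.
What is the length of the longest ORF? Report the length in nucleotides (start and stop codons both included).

18

Frame 1: TCA TGT CCA CTT CCC GCT — no ATG→stop ORF.
Frame 2: CAT GTC CAC TTC CCG CTA — no ATG→stop ORF.
Frame 3: ATG TCC ACT TCC CGC TAA — ATG at 3, stop TAA at 18 → 18 nt.
Longest: frame 3, positions 3–20, 18 nt = 6 codons = 5 aa. → 18 nucleotides.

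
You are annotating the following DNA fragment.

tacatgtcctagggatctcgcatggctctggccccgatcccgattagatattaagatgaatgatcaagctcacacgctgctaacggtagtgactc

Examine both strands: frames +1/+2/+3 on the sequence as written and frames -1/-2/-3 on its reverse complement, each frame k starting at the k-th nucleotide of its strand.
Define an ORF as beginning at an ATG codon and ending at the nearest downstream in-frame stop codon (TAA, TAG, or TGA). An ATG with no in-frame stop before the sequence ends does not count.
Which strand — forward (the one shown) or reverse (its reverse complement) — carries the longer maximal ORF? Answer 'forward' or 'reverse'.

forward

Reverse complement (5'→3'): GAGTCACTACCGTTAGCAGCGTGTGAGCTTGATCATTCATCTTAATATCTAATCGGGATCGGGGCCAGAGCCATGCGAGATCCCTAGGACATGTA
Frame +1: TAC ATG TCC TAG GGA TCT CGC ATG GCT CTG GCC CCG ATC CCG ATT AGA TAT TAA GAT GAA TGA TCA AGC TCA CAC GCT GCT AAC GGT AGT GAC — ATG at 4, stop TAG at 10 → 9 nt; ATG at 22, stop TAA at 52 → 33 nt.
Frame +2: ACA TGT CCT AGG GAT CTC GCA TGG CTC TGG CCC CGA TCC CGA TTA GAT ATT AAG ATG AAT GAT CAA GCT CAC ACG CTG CTA ACG GTA GTG ACT — no ATG→stop ORF.
Frame +3: CAT GTC CTA GGG ATC TCG CAT GGC TCT GGC CCC GAT CCC GAT TAG ATA TTA AGA TGA ATG ATC AAG CTC ACA CGC TGC TAA CGG TAG TGA CTC — ATG at 60, stop TAA at 81 → 24 nt.
Frame -1: GAG TCA CTA CCG TTA GCA GCG TGT GAG CTT GAT CAT TCA TCT TAA TAT CTA ATC GGG ATC GGG GCC AGA GCC ATG CGA GAT CCC TAG GAC ATG — ATG at 73, stop TAG at 85 → 15 nt.
Frame -2: AGT CAC TAC CGT TAG CAG CGT GTG AGC TTG ATC ATT CAT CTT AAT ATC TAA TCG GGA TCG GGG CCA GAG CCA TGC GAG ATC CCT AGG ACA TGT — no ATG→stop ORF.
Frame -3: GTC ACT ACC GTT AGC AGC GTG TGA GCT TGA TCA TTC ATC TTA ATA TCT AAT CGG GAT CGG GGC CAG AGC CAT GCG AGA TCC CTA GGA CAT GTA — no ATG→stop ORF.
Forward-strand max 33 nt; reverse-strand max 15 nt. The forward strand has the longer ORF.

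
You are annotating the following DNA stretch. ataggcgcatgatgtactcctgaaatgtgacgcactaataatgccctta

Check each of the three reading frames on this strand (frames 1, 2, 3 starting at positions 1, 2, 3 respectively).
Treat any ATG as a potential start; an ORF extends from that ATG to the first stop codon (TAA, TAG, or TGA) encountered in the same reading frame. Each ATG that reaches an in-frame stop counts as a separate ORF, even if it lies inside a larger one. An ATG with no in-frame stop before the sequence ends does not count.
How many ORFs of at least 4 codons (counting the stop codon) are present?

Frame 1: ATA GGC GCA TGA TGT ACT CCT GAA ATG TGA CGC ACT AAT AAT GCC CTT — ATG at 25, stop TGA at 28 → 6 nt.
Frame 2: TAG GCG CAT GAT GTA CTC CTG AAA TGT GAC GCA CTA ATA ATG CCC TTA — no ATG→stop ORF.
Frame 3: AGG CGC ATG ATG TAC TCC TGA AAT GTG ACG CAC TAA TAA TGC CCT — ATG at 9, stop TGA at 21 → 15 nt; ATG at 12, stop TGA at 21 → 12 nt.
ORFs ≥ 4 codons: frame 3 9–23 (5 codons), frame 3 12–23 (4 codons). Count = 2.

2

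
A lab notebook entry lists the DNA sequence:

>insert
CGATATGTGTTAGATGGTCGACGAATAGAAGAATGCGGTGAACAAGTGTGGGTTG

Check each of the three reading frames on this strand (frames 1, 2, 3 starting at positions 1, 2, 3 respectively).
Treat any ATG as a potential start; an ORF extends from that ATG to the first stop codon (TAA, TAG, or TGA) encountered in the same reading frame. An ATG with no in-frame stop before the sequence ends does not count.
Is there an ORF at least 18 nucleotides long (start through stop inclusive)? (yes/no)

no

Frame 1: CGA TAT GTG TTA GAT GGT CGA CGA ATA GAA GAA TGC GGT GAA CAA GTG TGG GTT — no ATG→stop ORF.
Frame 2: GAT ATG TGT TAG ATG GTC GAC GAA TAG AAG AAT GCG GTG AAC AAG TGT GGG TTG — ATG at 5, stop TAG at 11 → 9 nt; ATG at 14, stop TAG at 26 → 15 nt.
Frame 3: ATA TGT GTT AGA TGG TCG ACG AAT AGA AGA ATG CGG TGA ACA AGT GTG GGT — ATG at 33, stop TGA at 39 → 9 nt.
Largest ORF found is 15 nucleotides < 18, so no.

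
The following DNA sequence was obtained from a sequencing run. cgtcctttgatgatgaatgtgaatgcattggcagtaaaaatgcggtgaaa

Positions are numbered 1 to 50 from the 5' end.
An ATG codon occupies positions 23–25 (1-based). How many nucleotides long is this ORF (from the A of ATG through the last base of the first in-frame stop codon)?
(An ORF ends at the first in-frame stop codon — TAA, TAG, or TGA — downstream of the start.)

15

Codons from position 23: ATG (23–25), CAT (26–28), TGG (29–31), CAG (32–34), TAA (35–37).
TAA is the first in-frame stop; ORF spans 23–37, 15 nucleotides.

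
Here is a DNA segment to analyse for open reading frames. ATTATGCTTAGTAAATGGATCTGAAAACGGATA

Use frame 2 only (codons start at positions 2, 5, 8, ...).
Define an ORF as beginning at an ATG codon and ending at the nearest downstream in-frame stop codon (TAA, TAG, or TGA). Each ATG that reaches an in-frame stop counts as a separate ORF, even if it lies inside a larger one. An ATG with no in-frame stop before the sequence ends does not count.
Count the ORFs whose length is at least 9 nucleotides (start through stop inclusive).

0

Frame 2: TTA TGC TTA GTA AAT GGA TCT GAA AAC GGA — no ATG→stop ORF.
No ORF reaches 9 nucleotides. Count = 0.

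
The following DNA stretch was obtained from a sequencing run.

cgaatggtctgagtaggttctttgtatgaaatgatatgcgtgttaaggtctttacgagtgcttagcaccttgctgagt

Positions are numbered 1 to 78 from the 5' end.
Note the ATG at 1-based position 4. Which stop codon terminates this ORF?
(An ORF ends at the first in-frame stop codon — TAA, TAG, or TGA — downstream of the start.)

TGA

Codons from position 4: ATG (4–6), GTC (7–9), TGA (10–12).
The first in-frame stop codon is TGA.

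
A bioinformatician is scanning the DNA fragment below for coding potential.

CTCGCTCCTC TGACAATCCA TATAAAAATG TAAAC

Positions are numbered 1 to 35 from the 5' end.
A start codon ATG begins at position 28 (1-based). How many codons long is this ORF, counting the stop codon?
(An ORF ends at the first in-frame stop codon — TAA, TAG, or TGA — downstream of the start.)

Codons from position 28: ATG (28–30), TAA (31–33).
TAA is the first in-frame stop; that's 2 codons including the stop.

2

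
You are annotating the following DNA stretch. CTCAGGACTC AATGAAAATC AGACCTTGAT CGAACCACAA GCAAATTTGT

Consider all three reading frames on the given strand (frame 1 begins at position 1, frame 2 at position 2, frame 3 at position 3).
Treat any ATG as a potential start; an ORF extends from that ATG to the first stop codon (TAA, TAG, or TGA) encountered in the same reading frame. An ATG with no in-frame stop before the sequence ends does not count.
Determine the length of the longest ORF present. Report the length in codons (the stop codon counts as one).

6

Frame 1: CTC AGG ACT CAA TGA AAA TCA GAC CTT GAT CGA ACC ACA AGC AAA TTT — no ATG→stop ORF.
Frame 2: TCA GGA CTC AAT GAA AAT CAG ACC TTG ATC GAA CCA CAA GCA AAT TTG — no ATG→stop ORF.
Frame 3: CAG GAC TCA ATG AAA ATC AGA CCT TGA TCG AAC CAC AAG CAA ATT TGT — ATG at 12, stop TGA at 27 → 18 nt.
Longest: frame 3, positions 12–29, 18 nt = 6 codons = 5 aa. → 6 codons.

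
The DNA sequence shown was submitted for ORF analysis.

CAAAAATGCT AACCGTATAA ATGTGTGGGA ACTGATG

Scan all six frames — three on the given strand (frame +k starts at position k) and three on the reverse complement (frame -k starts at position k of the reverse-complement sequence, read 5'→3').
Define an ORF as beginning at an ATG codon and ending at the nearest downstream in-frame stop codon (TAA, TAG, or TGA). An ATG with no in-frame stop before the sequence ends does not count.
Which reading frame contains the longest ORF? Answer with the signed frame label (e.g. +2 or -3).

Reverse complement (5'→3'): CATCAGTTCCCACACATTTATACGGTTAGCATTTTTG
Frame +1: CAA AAA TGC TAA CCG TAT AAA TGT GTG GGA ACT GAT — no ATG→stop ORF.
Frame +2: AAA AAT GCT AAC CGT ATA AAT GTG TGG GAA CTG ATG — no ATG→stop ORF.
Frame +3: AAA ATG CTA ACC GTA TAA ATG TGT GGG AAC TGA — ATG at 6, stop TAA at 18 → 15 nt; ATG at 21, stop TGA at 33 → 15 nt.
Frame -1: CAT CAG TTC CCA CAC ATT TAT ACG GTT AGC ATT TTT — no ATG→stop ORF.
Frame -2: ATC AGT TCC CAC ACA TTT ATA CGG TTA GCA TTT TTG — no ATG→stop ORF.
Frame -3: TCA GTT CCC ACA CAT TTA TAC GGT TAG CAT TTT — no ATG→stop ORF.
Longest ORF is 15 nt in frame +3 (positions 6–20).

+3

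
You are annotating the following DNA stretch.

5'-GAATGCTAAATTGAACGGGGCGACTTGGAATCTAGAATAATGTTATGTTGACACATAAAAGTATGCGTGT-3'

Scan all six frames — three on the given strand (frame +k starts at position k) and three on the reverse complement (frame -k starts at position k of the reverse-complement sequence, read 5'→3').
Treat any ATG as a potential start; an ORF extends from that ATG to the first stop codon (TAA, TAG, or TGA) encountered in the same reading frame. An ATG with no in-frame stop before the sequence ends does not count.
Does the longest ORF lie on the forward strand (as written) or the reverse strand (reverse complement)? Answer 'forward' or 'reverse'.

reverse

Reverse complement (5'→3'): ACACGCATACTTTTATGTGTCAACATAACATTATTCTAGATTCCAAGTCGCCCCGTTCAATTTAGCATTC
Frame +1: GAA TGC TAA ATT GAA CGG GGC GAC TTG GAA TCT AGA ATA ATG TTA TGT TGA CAC ATA AAA GTA TGC GTG — ATG at 40, stop TGA at 49 → 12 nt.
Frame +2: AAT GCT AAA TTG AAC GGG GCG ACT TGG AAT CTA GAA TAA TGT TAT GTT GAC ACA TAA AAG TAT GCG TGT — no ATG→stop ORF.
Frame +3: ATG CTA AAT TGA ACG GGG CGA CTT GGA ATC TAG AAT AAT GTT ATG TTG ACA CAT AAA AGT ATG CGT — ATG at 3, stop TGA at 12 → 12 nt.
Frame -1: ACA CGC ATA CTT TTA TGT GTC AAC ATA ACA TTA TTC TAG ATT CCA AGT CGC CCC GTT CAA TTT AGC ATT — no ATG→stop ORF.
Frame -2: CAC GCA TAC TTT TAT GTG TCA ACA TAA CAT TAT TCT AGA TTC CAA GTC GCC CCG TTC AAT TTA GCA TTC — no ATG→stop ORF.
Frame -3: ACG CAT ACT TTT ATG TGT CAA CAT AAC ATT ATT CTA GAT TCC AAG TCG CCC CGT TCA ATT TAG CAT — ATG at 15, stop TAG at 63 → 51 nt.
Forward-strand max 12 nt; reverse-strand max 51 nt. The reverse strand has the longer ORF.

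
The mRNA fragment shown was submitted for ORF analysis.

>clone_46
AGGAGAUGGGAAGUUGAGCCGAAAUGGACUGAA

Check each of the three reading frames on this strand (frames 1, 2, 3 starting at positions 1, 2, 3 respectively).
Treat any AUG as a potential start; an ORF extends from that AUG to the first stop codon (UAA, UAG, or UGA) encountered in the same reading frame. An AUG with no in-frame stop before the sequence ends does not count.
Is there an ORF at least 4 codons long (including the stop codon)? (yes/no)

Frame 1: AGG AGA UGG GAA GUU GAG CCG AAA UGG ACU GAA — no AUG→stop ORF.
Frame 2: GGA GAU GGG AAG UUG AGC CGA AAU GGA CUG — no AUG→stop ORF.
Frame 3: GAG AUG GGA AGU UGA GCC GAA AUG GAC UGA — AUG at 6, stop UGA at 15 → 12 nt; AUG at 24, stop UGA at 30 → 9 nt.
Frame 3 has an ORF of 4 codons (positions 6–17) ≥ 4, so yes.

yes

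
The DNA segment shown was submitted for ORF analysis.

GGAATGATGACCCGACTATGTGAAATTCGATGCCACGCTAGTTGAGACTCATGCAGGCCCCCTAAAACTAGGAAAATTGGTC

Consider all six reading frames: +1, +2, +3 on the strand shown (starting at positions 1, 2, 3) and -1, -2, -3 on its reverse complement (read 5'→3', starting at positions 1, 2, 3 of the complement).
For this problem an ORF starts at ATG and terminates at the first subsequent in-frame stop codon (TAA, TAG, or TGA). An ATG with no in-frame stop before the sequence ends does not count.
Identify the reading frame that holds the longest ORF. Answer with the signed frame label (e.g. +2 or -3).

+1

Reverse complement (5'→3'): GACCAATTTTCCTAGTTTTAGGGGGCCTGCATGAGTCTCAACTAGCGTGGCATCGAATTTCACATAGTCGGGTCATCATTCC
Frame +1: GGA ATG ATG ACC CGA CTA TGT GAA ATT CGA TGC CAC GCT AGT TGA GAC TCA TGC AGG CCC CCT AAA ACT AGG AAA ATT GGT — ATG at 4, stop TGA at 43 → 42 nt; ATG at 7, stop TGA at 43 → 39 nt.
Frame +2: GAA TGA TGA CCC GAC TAT GTG AAA TTC GAT GCC ACG CTA GTT GAG ACT CAT GCA GGC CCC CTA AAA CTA GGA AAA TTG GTC — no ATG→stop ORF.
Frame +3: AAT GAT GAC CCG ACT ATG TGA AAT TCG ATG CCA CGC TAG TTG AGA CTC ATG CAG GCC CCC TAA AAC TAG GAA AAT TGG — ATG at 18, stop TGA at 21 → 6 nt; ATG at 30, stop TAG at 39 → 12 nt; ATG at 51, stop TAA at 63 → 15 nt.
Frame -1: GAC CAA TTT TCC TAG TTT TAG GGG GCC TGC ATG AGT CTC AAC TAG CGT GGC ATC GAA TTT CAC ATA GTC GGG TCA TCA TTC — ATG at 31, stop TAG at 43 → 15 nt.
Frame -2: ACC AAT TTT CCT AGT TTT AGG GGG CCT GCA TGA GTC TCA ACT AGC GTG GCA TCG AAT TTC ACA TAG TCG GGT CAT CAT TCC — no ATG→stop ORF.
Frame -3: CCA ATT TTC CTA GTT TTA GGG GGC CTG CAT GAG TCT CAA CTA GCG TGG CAT CGA ATT TCA CAT AGT CGG GTC ATC ATT — no ATG→stop ORF.
Longest ORF is 42 nt in frame +1 (positions 4–45).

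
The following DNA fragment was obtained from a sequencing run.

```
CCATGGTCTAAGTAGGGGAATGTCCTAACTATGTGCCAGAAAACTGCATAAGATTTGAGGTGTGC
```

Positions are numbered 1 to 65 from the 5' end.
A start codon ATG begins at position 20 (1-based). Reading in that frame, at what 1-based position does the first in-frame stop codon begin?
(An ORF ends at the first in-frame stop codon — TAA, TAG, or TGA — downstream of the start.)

Codons from position 20: ATG (20–22), TCC (23–25), TAA (26–28).
TAA is a stop codon; it begins at position 26.

26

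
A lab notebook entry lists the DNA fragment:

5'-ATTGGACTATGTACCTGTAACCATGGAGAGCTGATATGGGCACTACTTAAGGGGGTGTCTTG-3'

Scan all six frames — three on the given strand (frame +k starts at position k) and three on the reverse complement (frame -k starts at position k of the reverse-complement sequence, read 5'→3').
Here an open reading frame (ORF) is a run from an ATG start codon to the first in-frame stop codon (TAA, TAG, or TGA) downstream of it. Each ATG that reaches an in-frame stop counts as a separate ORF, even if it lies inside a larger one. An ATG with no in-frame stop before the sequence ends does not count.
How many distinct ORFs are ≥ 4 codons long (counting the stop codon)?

Reverse complement (5'→3'): CAAGACACCCCCTTAAGTAGTGCCCATATCAGCTCTCCATGGTTACAGGTACATAGTCCAAT
Frame +1: ATT GGA CTA TGT ACC TGT AAC CAT GGA GAG CTG ATA TGG GCA CTA CTT AAG GGG GTG TCT — no ATG→stop ORF.
Frame +2: TTG GAC TAT GTA CCT GTA ACC ATG GAG AGC TGA TAT GGG CAC TAC TTA AGG GGG TGT CTT — ATG at 23, stop TGA at 32 → 12 nt.
Frame +3: TGG ACT ATG TAC CTG TAA CCA TGG AGA GCT GAT ATG GGC ACT ACT TAA GGG GGT GTC TTG — ATG at 9, stop TAA at 18 → 12 nt; ATG at 36, stop TAA at 48 → 15 nt.
Frame -1: CAA GAC ACC CCC TTA AGT AGT GCC CAT ATC AGC TCT CCA TGG TTA CAG GTA CAT AGT CCA — no ATG→stop ORF.
Frame -2: AAG ACA CCC CCT TAA GTA GTG CCC ATA TCA GCT CTC CAT GGT TAC AGG TAC ATA GTC CAA — no ATG→stop ORF.
Frame -3: AGA CAC CCC CTT AAG TAG TGC CCA TAT CAG CTC TCC ATG GTT ACA GGT ACA TAG TCC AAT — ATG at 39, stop TAG at 54 → 18 nt.
ORFs ≥ 4 codons: frame +2 23–34 (4 codons), frame +3 9–20 (4 codons), frame +3 36–50 (5 codons), frame -3 39–56 (6 codons). Count = 4.

4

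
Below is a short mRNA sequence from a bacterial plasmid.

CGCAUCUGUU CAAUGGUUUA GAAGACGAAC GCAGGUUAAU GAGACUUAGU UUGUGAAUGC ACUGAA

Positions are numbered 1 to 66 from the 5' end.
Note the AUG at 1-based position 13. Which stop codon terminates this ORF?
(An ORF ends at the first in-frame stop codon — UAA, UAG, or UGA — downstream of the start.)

UAG

Codons from position 13: AUG (13–15), GUU (16–18), UAG (19–21).
The first in-frame stop codon is UAG.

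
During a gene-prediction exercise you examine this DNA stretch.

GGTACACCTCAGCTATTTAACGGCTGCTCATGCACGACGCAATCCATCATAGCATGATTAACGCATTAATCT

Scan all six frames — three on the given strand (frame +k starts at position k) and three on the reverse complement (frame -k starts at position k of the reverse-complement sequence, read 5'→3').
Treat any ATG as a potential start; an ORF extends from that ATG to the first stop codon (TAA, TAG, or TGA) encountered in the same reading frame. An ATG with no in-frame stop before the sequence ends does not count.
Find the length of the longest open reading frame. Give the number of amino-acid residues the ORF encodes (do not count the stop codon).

Reverse complement (5'→3'): AGATTAATGCGTTAATCATGCTATGATGGATTGCGTCGTGCATGAGCAGCCGTTAAATAGCTGAGGTGTACC
Frame +1: GGT ACA CCT CAG CTA TTT AAC GGC TGC TCA TGC ACG ACG CAA TCC ATC ATA GCA TGA TTA ACG CAT TAA TCT — no ATG→stop ORF.
Frame +2: GTA CAC CTC AGC TAT TTA ACG GCT GCT CAT GCA CGA CGC AAT CCA TCA TAG CAT GAT TAA CGC ATT AAT — no ATG→stop ORF.
Frame +3: TAC ACC TCA GCT ATT TAA CGG CTG CTC ATG CAC GAC GCA ATC CAT CAT AGC ATG ATT AAC GCA TTA ATC — no ATG→stop ORF.
Frame -1: AGA TTA ATG CGT TAA TCA TGC TAT GAT GGA TTG CGT CGT GCA TGA GCA GCC GTT AAA TAG CTG AGG TGT ACC — ATG at 7, stop TAA at 13 → 9 nt.
Frame -2: GAT TAA TGC GTT AAT CAT GCT ATG ATG GAT TGC GTC GTG CAT GAG CAG CCG TTA AAT AGC TGA GGT GTA — ATG at 23, stop TGA at 62 → 42 nt; ATG at 26, stop TGA at 62 → 39 nt.
Frame -3: ATT AAT GCG TTA ATC ATG CTA TGA TGG ATT GCG TCG TGC ATG AGC AGC CGT TAA ATA GCT GAG GTG TAC — ATG at 18, stop TGA at 24 → 9 nt; ATG at 42, stop TAA at 54 → 15 nt.
Longest: frame -2, positions 23–64, 42 nt = 14 codons = 13 aa. → 13 amino acids.

13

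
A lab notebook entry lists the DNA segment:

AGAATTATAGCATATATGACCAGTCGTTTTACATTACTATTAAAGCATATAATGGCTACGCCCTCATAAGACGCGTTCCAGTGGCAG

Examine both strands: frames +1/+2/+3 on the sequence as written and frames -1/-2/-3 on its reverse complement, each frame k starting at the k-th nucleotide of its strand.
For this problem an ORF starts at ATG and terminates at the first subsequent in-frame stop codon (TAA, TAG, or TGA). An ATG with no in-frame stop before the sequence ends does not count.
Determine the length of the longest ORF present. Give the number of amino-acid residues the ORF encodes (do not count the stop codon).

17

Reverse complement (5'→3'): CTGCCACTGGAACGCGTCTTATGAGGGCGTAGCCATTATATGCTTTAATAGTAATGTAAAACGACTGGTCATATATGCTATAATTCT
Frame +1: AGA ATT ATA GCA TAT ATG ACC AGT CGT TTT ACA TTA CTA TTA AAG CAT ATA ATG GCT ACG CCC TCA TAA GAC GCG TTC CAG TGG CAG — ATG at 16, stop TAA at 67 → 54 nt; ATG at 52, stop TAA at 67 → 18 nt.
Frame +2: GAA TTA TAG CAT ATA TGA CCA GTC GTT TTA CAT TAC TAT TAA AGC ATA TAA TGG CTA CGC CCT CAT AAG ACG CGT TCC AGT GGC — no ATG→stop ORF.
Frame +3: AAT TAT AGC ATA TAT GAC CAG TCG TTT TAC ATT ACT ATT AAA GCA TAT AAT GGC TAC GCC CTC ATA AGA CGC GTT CCA GTG GCA — no ATG→stop ORF.
Frame -1: CTG CCA CTG GAA CGC GTC TTA TGA GGG CGT AGC CAT TAT ATG CTT TAA TAG TAA TGT AAA ACG ACT GGT CAT ATA TGC TAT AAT TCT — ATG at 40, stop TAA at 46 → 9 nt.
Frame -2: TGC CAC TGG AAC GCG TCT TAT GAG GGC GTA GCC ATT ATA TGC TTT AAT AGT AAT GTA AAA CGA CTG GTC ATA TAT GCT ATA ATT — no ATG→stop ORF.
Frame -3: GCC ACT GGA ACG CGT CTT ATG AGG GCG TAG CCA TTA TAT GCT TTA ATA GTA ATG TAA AAC GAC TGG TCA TAT ATG CTA TAA TTC — ATG at 21, stop TAG at 30 → 12 nt; ATG at 54, stop TAA at 57 → 6 nt; ATG at 75, stop TAA at 81 → 9 nt.
Longest: frame +1, positions 16–69, 54 nt = 18 codons = 17 aa. → 17 amino acids.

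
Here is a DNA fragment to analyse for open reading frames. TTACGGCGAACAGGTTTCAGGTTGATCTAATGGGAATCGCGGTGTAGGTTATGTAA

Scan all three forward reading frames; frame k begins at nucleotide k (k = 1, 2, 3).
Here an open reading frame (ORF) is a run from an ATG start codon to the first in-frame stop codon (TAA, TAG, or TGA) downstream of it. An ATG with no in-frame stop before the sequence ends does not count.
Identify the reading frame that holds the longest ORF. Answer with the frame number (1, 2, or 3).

3

Frame 1: TTA CGG CGA ACA GGT TTC AGG TTG ATC TAA TGG GAA TCG CGG TGT AGG TTA TGT — no ATG→stop ORF.
Frame 2: TAC GGC GAA CAG GTT TCA GGT TGA TCT AAT GGG AAT CGC GGT GTA GGT TAT GTA — no ATG→stop ORF.
Frame 3: ACG GCG AAC AGG TTT CAG GTT GAT CTA ATG GGA ATC GCG GTG TAG GTT ATG TAA — ATG at 30, stop TAG at 45 → 18 nt; ATG at 51, stop TAA at 54 → 6 nt.
Longest ORF is 18 nt in frame 3 (positions 30–47).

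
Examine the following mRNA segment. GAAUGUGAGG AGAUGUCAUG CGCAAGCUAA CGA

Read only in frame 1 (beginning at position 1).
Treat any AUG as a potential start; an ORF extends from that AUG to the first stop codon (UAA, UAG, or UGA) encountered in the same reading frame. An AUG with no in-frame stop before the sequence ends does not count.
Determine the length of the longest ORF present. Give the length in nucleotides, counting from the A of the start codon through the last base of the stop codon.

18

Frame 1: GAA UGU GAG GAG AUG UCA UGC GCA AGC UAA CGA — AUG at 13, stop UAA at 28 → 18 nt.
Longest: frame 1, positions 13–30, 18 nt = 6 codons = 5 aa. → 18 nucleotides.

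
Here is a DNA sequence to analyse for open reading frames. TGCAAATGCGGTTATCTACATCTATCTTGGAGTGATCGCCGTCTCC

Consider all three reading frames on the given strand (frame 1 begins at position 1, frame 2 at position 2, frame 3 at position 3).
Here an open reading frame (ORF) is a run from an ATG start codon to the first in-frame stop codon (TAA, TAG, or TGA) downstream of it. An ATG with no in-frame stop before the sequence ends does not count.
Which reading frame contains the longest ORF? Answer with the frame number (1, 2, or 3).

3

Frame 1: TGC AAA TGC GGT TAT CTA CAT CTA TCT TGG AGT GAT CGC CGT CTC — no ATG→stop ORF.
Frame 2: GCA AAT GCG GTT ATC TAC ATC TAT CTT GGA GTG ATC GCC GTC TCC — no ATG→stop ORF.
Frame 3: CAA ATG CGG TTA TCT ACA TCT ATC TTG GAG TGA TCG CCG TCT — ATG at 6, stop TGA at 33 → 30 nt.
Longest ORF is 30 nt in frame 3 (positions 6–35).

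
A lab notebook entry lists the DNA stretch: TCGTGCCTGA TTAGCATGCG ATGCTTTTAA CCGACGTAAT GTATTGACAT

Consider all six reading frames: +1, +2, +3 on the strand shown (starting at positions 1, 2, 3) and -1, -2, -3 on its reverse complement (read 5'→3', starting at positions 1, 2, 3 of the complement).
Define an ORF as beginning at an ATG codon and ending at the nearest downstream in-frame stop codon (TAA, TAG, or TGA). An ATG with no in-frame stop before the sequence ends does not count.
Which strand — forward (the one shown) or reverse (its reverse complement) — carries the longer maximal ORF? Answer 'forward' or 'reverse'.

Reverse complement (5'→3'): ATGTCAATACATTACGTCGGTTAAAAGCATCGCATGCTAATCAGGCACGA
Frame +1: TCG TGC CTG ATT AGC ATG CGA TGC TTT TAA CCG ACG TAA TGT ATT GAC — ATG at 16, stop TAA at 28 → 15 nt.
Frame +2: CGT GCC TGA TTA GCA TGC GAT GCT TTT AAC CGA CGT AAT GTA TTG ACA — no ATG→stop ORF.
Frame +3: GTG CCT GAT TAG CAT GCG ATG CTT TTA ACC GAC GTA ATG TAT TGA CAT — ATG at 21, stop TGA at 45 → 27 nt; ATG at 39, stop TGA at 45 → 9 nt.
Frame -1: ATG TCA ATA CAT TAC GTC GGT TAA AAG CAT CGC ATG CTA ATC AGG CAC — ATG at 1, stop TAA at 22 → 24 nt.
Frame -2: TGT CAA TAC ATT ACG TCG GTT AAA AGC ATC GCA TGC TAA TCA GGC ACG — no ATG→stop ORF.
Frame -3: GTC AAT ACA TTA CGT CGG TTA AAA GCA TCG CAT GCT AAT CAG GCA CGA — no ATG→stop ORF.
Forward-strand max 27 nt; reverse-strand max 24 nt. The forward strand has the longer ORF.

forward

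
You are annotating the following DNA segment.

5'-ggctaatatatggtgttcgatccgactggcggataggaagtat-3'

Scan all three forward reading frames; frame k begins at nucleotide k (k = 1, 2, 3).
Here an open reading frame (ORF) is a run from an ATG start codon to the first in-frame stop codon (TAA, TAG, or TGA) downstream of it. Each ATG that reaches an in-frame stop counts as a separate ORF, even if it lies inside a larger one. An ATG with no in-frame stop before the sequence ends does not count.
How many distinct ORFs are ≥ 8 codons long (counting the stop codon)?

Frame 1: GGC TAA TAT ATG GTG TTC GAT CCG ACT GGC GGA TAG GAA GTA — ATG at 10, stop TAG at 34 → 27 nt.
Frame 2: GCT AAT ATA TGG TGT TCG ATC CGA CTG GCG GAT AGG AAG TAT — no ATG→stop ORF.
Frame 3: CTA ATA TAT GGT GTT CGA TCC GAC TGG CGG ATA GGA AGT — no ATG→stop ORF.
ORFs ≥ 8 codons: frame 1 10–36 (9 codons). Count = 1.

1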